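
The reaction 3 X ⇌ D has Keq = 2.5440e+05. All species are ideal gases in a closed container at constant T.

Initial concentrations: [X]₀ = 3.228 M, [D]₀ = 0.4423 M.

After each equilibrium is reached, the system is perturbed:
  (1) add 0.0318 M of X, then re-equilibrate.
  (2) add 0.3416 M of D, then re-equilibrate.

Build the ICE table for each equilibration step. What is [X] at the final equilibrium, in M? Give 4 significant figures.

[X]_eq = 0.01942 M

Q₀ = 0.01315 vs Keq = 2.5440e+05 ⇒ Q<K, forward
Step 1:
                   X          D
  I            3.228     0.4423
  C            -3.21       1.07
  E          0.01811      1.512
  solve Keq expr → x = 1.07; check Q = 2.5440e+05
Then add 0.0318 M of X.
Step 2:
                   X          D
  I          0.04991      1.512
  C         -0.03176    0.01059
  E          0.01816      1.523
  solve Keq expr → x = 0.01059; check Q = 2.5440e+05
Then add 0.3416 M of D.
Step 3:
                   X          D
  I          0.01816      1.864
  C         0.001266 -4.2190e-04
  E          0.01942      1.864
  solve Keq expr → x = -4.2190e-04; check Q = 2.5440e+05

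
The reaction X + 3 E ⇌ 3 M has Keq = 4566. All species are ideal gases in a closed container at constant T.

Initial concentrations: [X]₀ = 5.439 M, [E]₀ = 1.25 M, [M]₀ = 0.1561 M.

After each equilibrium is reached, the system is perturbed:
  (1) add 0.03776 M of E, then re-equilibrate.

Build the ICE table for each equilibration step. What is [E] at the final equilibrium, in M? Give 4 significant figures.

[E]_eq = 0.04908 M

Q₀ = 3.5806e-04 vs Keq = 4566 ⇒ Q<K, forward
Step 1:
                   X          E          M
  init         5.439       1.25     0.1561
  Δ          -0.4007     -1.202      1.202
  eq           5.038    0.04776      1.358
  solve Keq expr → x = 0.4007; check Q = 4566
Then add 0.03776 M of E.
Step 2:
                   X          E          M
  init         5.038    0.08552      1.358
  Δ         -0.01215   -0.03644    0.03644
  eq           5.026    0.04908      1.395
  solve Keq expr → x = 0.01215; check Q = 4566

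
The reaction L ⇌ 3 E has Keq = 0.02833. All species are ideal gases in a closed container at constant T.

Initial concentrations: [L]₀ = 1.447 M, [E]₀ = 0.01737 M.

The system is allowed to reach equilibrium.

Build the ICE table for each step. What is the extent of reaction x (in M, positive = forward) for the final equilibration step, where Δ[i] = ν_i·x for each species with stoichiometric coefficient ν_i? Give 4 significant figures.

x = 0.1063 M

Q₀ = 3.6219e-06 vs Keq = 0.02833 ⇒ Q<K, forward
Step 1:
                   L          E
  I            1.447    0.01737
  C          -0.1063     0.3188
  E            1.341     0.3361
  solve Keq expr → x = 0.1063; check Q = 0.02833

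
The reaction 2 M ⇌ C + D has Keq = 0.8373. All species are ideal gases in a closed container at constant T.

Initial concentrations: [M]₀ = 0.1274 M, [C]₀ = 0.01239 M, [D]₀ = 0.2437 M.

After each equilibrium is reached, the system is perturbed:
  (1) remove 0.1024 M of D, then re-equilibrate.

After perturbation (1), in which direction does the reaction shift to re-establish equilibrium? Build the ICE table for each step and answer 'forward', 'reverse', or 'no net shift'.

Q₀ = 0.186 vs Keq = 0.8373 ⇒ Q<K, forward
Step 1:
                  M         C         D
  init       0.1274   0.01239    0.2437
  Δ        -0.03282   0.01641   0.01641
  eq        0.09458    0.0288    0.2601
  solve Keq expr → x = 0.01641; check Q = 0.8373
Then remove 0.1024 M of D.
Step 2:
                  M         C         D
  init      0.09458    0.0288    0.1577
  Δ        -0.01206  0.006029  0.006029
  eq        0.08253   0.03483    0.1637
  solve Keq expr → x = 0.006029; check Q = 0.8373

Direction: forward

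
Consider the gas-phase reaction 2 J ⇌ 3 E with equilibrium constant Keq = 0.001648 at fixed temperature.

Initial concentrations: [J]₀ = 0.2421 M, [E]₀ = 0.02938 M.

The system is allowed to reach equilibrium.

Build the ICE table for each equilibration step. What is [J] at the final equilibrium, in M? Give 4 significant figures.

Q₀ = 4.3268e-04 vs Keq = 0.001648 ⇒ Q<K, forward
Step 1:
                    J           E
  I            0.2421     0.02938
  C          -0.01014     0.01521
  E             0.232     0.04459
  solve Keq expr → x = 0.005071; check Q = 0.001648

[J]_eq = 0.232 M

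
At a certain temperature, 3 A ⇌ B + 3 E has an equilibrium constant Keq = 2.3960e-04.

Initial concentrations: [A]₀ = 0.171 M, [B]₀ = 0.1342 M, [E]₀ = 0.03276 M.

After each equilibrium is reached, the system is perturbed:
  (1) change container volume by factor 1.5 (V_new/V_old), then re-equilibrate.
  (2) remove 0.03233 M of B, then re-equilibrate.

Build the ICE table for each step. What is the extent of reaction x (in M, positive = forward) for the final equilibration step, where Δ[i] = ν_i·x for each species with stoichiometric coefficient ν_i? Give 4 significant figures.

Q₀ = 9.4362e-04 vs Keq = 2.3960e-04 ⇒ Q>K, reverse
Step 1:
                   A          B          E
  Initial      0.171     0.1342    0.03276
  Change     0.01054  -0.003514   -0.01054
  Equil       0.1815     0.1307    0.02222
  solve Keq expr → x = -0.003514; check Q = 2.3960e-04
Then change container volume by factor 1.5 (V_new/V_old).
Step 2:
                   A          B          E
  Initial      0.121    0.08712    0.01481
  Change   -0.001846 6.1529e-04   0.001846
  Equil       0.1192    0.08774    0.01666
  solve Keq expr → x = 6.1529e-04; check Q = 2.3960e-04
Then remove 0.03233 M of B.
Step 3:
                   A          B          E
  Initial     0.1192    0.05541    0.01666
  Change   -0.002297 7.6566e-04   0.002297
  Equil       0.1169    0.05618    0.01896
  solve Keq expr → x = 7.6566e-04; check Q = 2.3960e-04

x = 7.6566e-04 M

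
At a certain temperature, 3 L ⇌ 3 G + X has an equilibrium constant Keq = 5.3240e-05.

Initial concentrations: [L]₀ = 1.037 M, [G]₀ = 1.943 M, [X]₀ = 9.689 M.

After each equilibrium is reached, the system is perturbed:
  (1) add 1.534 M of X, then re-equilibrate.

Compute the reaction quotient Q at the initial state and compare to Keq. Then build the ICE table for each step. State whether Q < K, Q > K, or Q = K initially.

Q₀ = 63.73 vs Keq = 5.3240e-05 ⇒ Q>K, reverse
Step 1:
                   L          G          X
  Initial      1.037      1.943      9.689
  Change        1.89      -1.89    -0.6301
  Equil        2.927    0.05282      9.059
  solve Keq expr → x = -0.6301; check Q = 5.3240e-05
Then add 1.534 M of X.
Step 2:
                   L          G          X
  Initial      2.927    0.05282      10.59
  Change    0.002637  -0.002637 -8.7913e-04
  Equil         2.93    0.05019      10.59
  solve Keq expr → x = -8.7913e-04; check Q = 5.3240e-05

Q₀ = 63.73; Q > K (proceeds reverse)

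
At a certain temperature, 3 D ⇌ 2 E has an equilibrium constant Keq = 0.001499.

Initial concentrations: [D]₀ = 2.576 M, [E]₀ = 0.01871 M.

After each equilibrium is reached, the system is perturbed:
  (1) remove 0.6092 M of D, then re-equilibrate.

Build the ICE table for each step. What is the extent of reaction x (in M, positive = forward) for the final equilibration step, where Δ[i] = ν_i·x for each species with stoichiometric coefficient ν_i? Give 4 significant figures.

Q₀ = 2.0479e-05 vs Keq = 0.001499 ⇒ Q<K, forward
Step 1:
                    D           E
  init          2.576     0.01871
  Δ           -0.1865      0.1243
  eq             2.39       0.143
  solve Keq expr → x = 0.06215; check Q = 0.001499
Then remove 0.6092 M of D.
Step 2:
                    D           E
  init           1.78       0.143
  Δ           0.06852    -0.04568
  eq            1.849     0.09733
  solve Keq expr → x = -0.02284; check Q = 0.001499

x = -0.02284 M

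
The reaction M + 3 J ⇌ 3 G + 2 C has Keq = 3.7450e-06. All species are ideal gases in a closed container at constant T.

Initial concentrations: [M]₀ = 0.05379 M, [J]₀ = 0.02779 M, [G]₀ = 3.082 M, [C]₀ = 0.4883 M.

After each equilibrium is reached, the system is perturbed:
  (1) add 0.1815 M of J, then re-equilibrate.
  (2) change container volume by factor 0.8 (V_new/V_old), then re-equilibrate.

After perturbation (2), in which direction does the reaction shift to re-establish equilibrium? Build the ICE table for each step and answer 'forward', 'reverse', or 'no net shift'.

Direction: reverse

Q₀ = 6.0465e+06 vs Keq = 3.7450e-06 ⇒ Q>K, reverse
Step 1:
                   M          J          G          C
  Initial    0.05379    0.02779      3.082     0.4883
  Change      0.2441     0.7322    -0.7322    -0.4881
  Equil       0.2978     0.7599       2.35 1.9424e-04
  solve Keq expr → x = -0.2441; check Q = 3.7450e-06
Then add 0.1815 M of J.
Step 2:
                   M          J          G          C
  Initial     0.2978     0.9414       2.35 1.9424e-04
  Change  -3.6753e-05 -1.1026e-04 1.1026e-04 7.3506e-05
  Equil       0.2978     0.9413       2.35 2.6775e-04
  solve Keq expr → x = 3.6753e-05; check Q = 3.7450e-06
Then change container volume by factor 0.8 (V_new/V_old).
Step 3:
                   M          J          G          C
  Initial     0.3723      1.177      2.937 3.3468e-04
  Change  1.7649e-05 5.2947e-05 -5.2947e-05 -3.5298e-05
  Equil       0.3723      1.177      2.937 2.9938e-04
  solve Keq expr → x = -1.7649e-05; check Q = 3.7450e-06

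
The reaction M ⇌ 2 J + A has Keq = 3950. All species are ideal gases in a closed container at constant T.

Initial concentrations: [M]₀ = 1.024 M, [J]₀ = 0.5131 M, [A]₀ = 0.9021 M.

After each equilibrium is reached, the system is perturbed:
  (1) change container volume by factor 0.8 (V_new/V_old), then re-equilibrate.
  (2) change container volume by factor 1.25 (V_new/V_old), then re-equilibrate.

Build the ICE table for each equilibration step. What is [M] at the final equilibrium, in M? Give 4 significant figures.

[M]_eq = 0.003177 M

Q₀ = 0.2319 vs Keq = 3950 ⇒ Q<K, forward
Step 1:
                   M          J          A
  Initial      1.024     0.5131     0.9021
  Change      -1.021      2.042      1.021
  Equil     0.003177      2.555      1.923
  solve Keq expr → x = 1.021; check Q = 3950
Then change container volume by factor 0.8 (V_new/V_old).
Step 2:
                   M          J          A
  Initial   0.003972      3.193      2.404
  Change    0.002211  -0.004422  -0.002211
  Equil     0.006183      3.189      2.401
  solve Keq expr → x = -0.002211; check Q = 3950
Then change container volume by factor 1.25 (V_new/V_old).
Step 3:
                   M          J          A
  Initial   0.004946      2.551      1.921
  Change   -0.001769   0.003538   0.001769
  Equil     0.003177      2.555      1.923
  solve Keq expr → x = 0.001769; check Q = 3950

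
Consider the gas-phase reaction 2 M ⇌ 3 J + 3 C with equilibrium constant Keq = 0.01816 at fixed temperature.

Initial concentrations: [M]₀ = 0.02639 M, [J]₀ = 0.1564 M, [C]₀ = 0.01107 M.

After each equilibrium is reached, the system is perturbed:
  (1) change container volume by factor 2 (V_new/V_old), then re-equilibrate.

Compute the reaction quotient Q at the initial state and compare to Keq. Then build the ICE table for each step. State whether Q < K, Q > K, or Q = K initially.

Q₀ = 7.4520e-06 vs Keq = 0.01816 ⇒ Q<K, forward
Step 1:
                    M           J           C
  Initial     0.02639      0.1564     0.01107
  Change     -0.02106     0.03159     0.03159
  Equil       0.00533       0.188     0.04266
  solve Keq expr → x = 0.01053; check Q = 0.01816
Then change container volume by factor 2 (V_new/V_old).
Step 2:
                    M           J           C
  Initial    0.002665       0.094     0.02133
  Change    -0.001831    0.002746    0.002746
  Equil    8.3415e-04     0.09674     0.02408
  solve Keq expr → x = 9.1531e-04; check Q = 0.01816

Q₀ = 7.4520e-06; Q < K (proceeds forward)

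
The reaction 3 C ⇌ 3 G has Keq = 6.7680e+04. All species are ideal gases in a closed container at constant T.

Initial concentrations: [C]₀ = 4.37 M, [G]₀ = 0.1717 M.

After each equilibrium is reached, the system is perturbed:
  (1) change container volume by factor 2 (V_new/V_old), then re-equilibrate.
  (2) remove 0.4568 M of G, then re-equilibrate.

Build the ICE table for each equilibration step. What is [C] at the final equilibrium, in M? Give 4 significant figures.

Q₀ = 6.0655e-05 vs Keq = 6.7680e+04 ⇒ Q<K, forward
Step 1:
                    C           G
  Initial        4.37      0.1717
  Change       -4.261       4.261
  Equil        0.1088       4.433
  solve Keq expr → x = 1.42; check Q = 6.7680e+04
Then change container volume by factor 2 (V_new/V_old).
Step 2:
                    C           G
  Initial     0.05439       2.216
  Change            0           0
  Equil       0.05439       2.216
  solve Keq expr → x = 0; check Q = 6.7680e+04
Then remove 0.4568 M of G.
Step 3:
                    C           G
  Initial     0.05439        1.76
  Change     -0.01094     0.01094
  Equil       0.04345       1.771
  solve Keq expr → x = 0.003647; check Q = 6.7680e+04

[C]_eq = 0.04345 M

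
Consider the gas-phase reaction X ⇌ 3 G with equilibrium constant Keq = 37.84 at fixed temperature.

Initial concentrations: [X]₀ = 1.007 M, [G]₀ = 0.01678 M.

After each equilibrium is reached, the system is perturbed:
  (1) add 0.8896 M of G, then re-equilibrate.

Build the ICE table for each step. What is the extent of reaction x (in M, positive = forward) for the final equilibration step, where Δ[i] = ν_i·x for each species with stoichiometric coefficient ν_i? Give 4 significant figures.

Q₀ = 4.6919e-06 vs Keq = 37.84 ⇒ Q<K, forward
Step 1:
                  X         G
  Initial     1.007   0.01678
  Change    -0.7267      2.18
  Equil      0.2803     2.197
  solve Keq expr → x = 0.7267; check Q = 37.84
Then add 0.8896 M of G.
Step 2:
                  X         G
  Initial    0.2803     3.087
  Change     0.1707   -0.5121
  Equil       0.451     2.575
  solve Keq expr → x = -0.1707; check Q = 37.84

x = -0.1707 M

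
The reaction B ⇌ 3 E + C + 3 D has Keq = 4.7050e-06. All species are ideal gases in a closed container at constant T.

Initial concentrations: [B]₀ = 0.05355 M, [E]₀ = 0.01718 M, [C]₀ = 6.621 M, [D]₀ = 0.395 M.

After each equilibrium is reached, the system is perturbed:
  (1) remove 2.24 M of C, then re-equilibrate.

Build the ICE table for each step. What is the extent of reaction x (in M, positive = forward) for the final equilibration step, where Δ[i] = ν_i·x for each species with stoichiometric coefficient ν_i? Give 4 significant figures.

Q₀ = 3.8639e-05 vs Keq = 4.7050e-06 ⇒ Q>K, reverse
Step 1:
                   B          E          C          D
  I          0.05355    0.01718      6.621      0.395
  C         0.002777  -0.008332  -0.002777  -0.008332
  E          0.05633   0.008848      6.618     0.3867
  solve Keq expr → x = -0.002777; check Q = 4.7050e-06
Then remove 2.24 M of C.
Step 2:
                   B          E          C          D
  I          0.05633   0.008848      4.378     0.3867
  C       -4.1617e-04   0.001249 4.1617e-04   0.001249
  E          0.05591     0.0101      4.379     0.3879
  solve Keq expr → x = 4.1617e-04; check Q = 4.7050e-06

x = 4.1617e-04 M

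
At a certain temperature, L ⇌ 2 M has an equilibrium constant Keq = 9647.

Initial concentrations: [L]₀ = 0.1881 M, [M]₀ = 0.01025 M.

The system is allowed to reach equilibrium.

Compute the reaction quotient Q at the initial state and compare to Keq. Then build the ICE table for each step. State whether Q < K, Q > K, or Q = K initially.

Q₀ = 5.5855e-04; Q < K (proceeds forward)

Q₀ = 5.5855e-04 vs Keq = 9647 ⇒ Q<K, forward
Step 1:
                    L           M
  init         0.1881     0.01025
  Δ           -0.1881      0.3762
  eq       1.5478e-05      0.3864
  solve Keq expr → x = 0.1881; check Q = 9647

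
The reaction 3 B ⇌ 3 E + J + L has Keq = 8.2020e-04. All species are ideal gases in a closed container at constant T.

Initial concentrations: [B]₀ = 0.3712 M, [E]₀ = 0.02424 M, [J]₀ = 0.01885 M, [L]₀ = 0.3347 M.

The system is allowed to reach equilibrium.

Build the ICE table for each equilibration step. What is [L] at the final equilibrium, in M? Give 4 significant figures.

Q₀ = 1.7569e-06 vs Keq = 8.2020e-04 ⇒ Q<K, forward
Step 1:
                  B         E         J         L
  init       0.3712   0.02424   0.01885    0.3347
  Δ        -0.08177   0.08177   0.02726   0.02726
  eq         0.2894     0.106   0.04611     0.362
  solve Keq expr → x = 0.02726; check Q = 8.2020e-04

[L]_eq = 0.362 M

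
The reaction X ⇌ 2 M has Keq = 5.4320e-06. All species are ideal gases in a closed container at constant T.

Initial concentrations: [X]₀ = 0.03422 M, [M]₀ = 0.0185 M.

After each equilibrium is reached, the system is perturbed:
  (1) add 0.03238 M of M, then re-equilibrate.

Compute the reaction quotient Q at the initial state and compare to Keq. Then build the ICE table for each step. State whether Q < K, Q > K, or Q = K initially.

Q₀ = 0.01; Q > K (proceeds reverse)

Q₀ = 0.01 vs Keq = 5.4320e-06 ⇒ Q>K, reverse
Step 1:
                   X          M
  I          0.03422     0.0185
  C         0.009008   -0.01802
  E          0.04323 4.8458e-04
  solve Keq expr → x = -0.009008; check Q = 5.4320e-06
Then add 0.03238 M of M.
Step 2:
                   X          M
  I          0.04323    0.03286
  C          0.01615    -0.0323
  E          0.05938 5.6792e-04
  solve Keq expr → x = -0.01615; check Q = 5.4320e-06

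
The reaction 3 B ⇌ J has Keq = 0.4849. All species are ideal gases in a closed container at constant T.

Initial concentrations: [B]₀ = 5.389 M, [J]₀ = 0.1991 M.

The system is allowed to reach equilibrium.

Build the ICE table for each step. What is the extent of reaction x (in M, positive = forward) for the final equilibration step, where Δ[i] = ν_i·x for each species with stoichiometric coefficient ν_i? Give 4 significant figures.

Q₀ = 0.001272 vs Keq = 0.4849 ⇒ Q<K, forward
Step 1:
                   B          J
  init         5.389     0.1991
  Δ           -3.929       1.31
  eq            1.46      1.509
  solve Keq expr → x = 1.31; check Q = 0.4849

x = 1.31 M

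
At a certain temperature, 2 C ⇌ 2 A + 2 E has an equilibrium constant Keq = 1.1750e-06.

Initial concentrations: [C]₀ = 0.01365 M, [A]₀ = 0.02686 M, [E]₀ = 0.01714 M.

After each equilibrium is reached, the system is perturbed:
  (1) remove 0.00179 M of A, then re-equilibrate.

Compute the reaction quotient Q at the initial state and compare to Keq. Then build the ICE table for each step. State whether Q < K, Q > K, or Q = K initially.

Q₀ = 0.001138 vs Keq = 1.1750e-06 ⇒ Q>K, reverse
Step 1:
                  C         A         E
  init      0.01365   0.02686   0.01714
  Δ         0.01463  -0.01463  -0.01463
  eq        0.02828   0.01223  0.002507
  solve Keq expr → x = -0.007316; check Q = 1.1750e-06
Then remove 0.00179 M of A.
Step 2:
                  C         A         E
  init      0.02828   0.01044  0.002507
  Δ       -3.1294e-04 3.1294e-04 3.1294e-04
  eq        0.02797   0.01075   0.00282
  solve Keq expr → x = 1.5647e-04; check Q = 1.1750e-06

Q₀ = 0.001138; Q > K (proceeds reverse)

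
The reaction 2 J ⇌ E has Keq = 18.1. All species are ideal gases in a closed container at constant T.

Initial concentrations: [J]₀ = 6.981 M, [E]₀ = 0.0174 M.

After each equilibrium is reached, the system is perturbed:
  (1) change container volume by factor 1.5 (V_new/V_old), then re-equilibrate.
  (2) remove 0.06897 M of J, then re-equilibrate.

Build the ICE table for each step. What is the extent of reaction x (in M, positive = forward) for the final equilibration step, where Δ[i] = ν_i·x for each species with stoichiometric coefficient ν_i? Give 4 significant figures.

Q₀ = 3.5704e-04 vs Keq = 18.1 ⇒ Q<K, forward
Step 1:
                    J           E
  I             6.981      0.0174
  C            -6.554       3.277
  E            0.4266       3.295
  solve Keq expr → x = 3.277; check Q = 18.1
Then change container volume by factor 1.5 (V_new/V_old).
Step 2:
                    J           E
  I            0.2844       2.196
  C           0.06148    -0.03074
  E            0.3459       2.166
  solve Keq expr → x = -0.03074; check Q = 18.1
Then remove 0.06897 M of J.
Step 3:
                    J           E
  I            0.2769       2.166
  C           0.06631    -0.03316
  E            0.3432       2.132
  solve Keq expr → x = -0.03316; check Q = 18.1

x = -0.03316 M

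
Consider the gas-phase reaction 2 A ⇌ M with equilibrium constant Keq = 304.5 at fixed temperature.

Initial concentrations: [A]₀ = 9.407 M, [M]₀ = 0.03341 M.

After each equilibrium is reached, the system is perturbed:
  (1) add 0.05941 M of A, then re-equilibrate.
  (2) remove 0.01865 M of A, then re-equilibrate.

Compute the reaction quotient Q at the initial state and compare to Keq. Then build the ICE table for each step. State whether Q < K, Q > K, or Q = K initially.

Q₀ = 3.7755e-04 vs Keq = 304.5 ⇒ Q<K, forward
Step 1:
                   A          M
  I            9.407    0.03341
  C           -9.283      4.642
  E           0.1239      4.675
  solve Keq expr → x = 4.642; check Q = 304.5
Then add 0.05941 M of A.
Step 2:
                   A          M
  I           0.1833      4.675
  C         -0.05902    0.02951
  E           0.1243      4.704
  solve Keq expr → x = 0.02951; check Q = 304.5
Then remove 0.01865 M of A.
Step 3:
                   A          M
  I           0.1056      4.704
  C          0.01853  -0.009264
  E           0.1242      4.695
  solve Keq expr → x = -0.009264; check Q = 304.5

Q₀ = 3.7755e-04; Q < K (proceeds forward)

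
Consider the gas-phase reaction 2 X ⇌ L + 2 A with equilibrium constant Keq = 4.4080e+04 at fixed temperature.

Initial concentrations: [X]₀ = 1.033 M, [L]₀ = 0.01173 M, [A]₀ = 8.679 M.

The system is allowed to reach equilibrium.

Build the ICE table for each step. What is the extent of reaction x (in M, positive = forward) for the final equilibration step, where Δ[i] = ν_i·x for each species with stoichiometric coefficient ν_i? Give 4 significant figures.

x = 0.5 M

Q₀ = 0.828 vs Keq = 4.4080e+04 ⇒ Q<K, forward
Step 1:
                   X          L          A
  init         1.033    0.01173      8.679
  Δ               -1        0.5          1
  eq         0.03298     0.5117      9.679
  solve Keq expr → x = 0.5; check Q = 4.4080e+04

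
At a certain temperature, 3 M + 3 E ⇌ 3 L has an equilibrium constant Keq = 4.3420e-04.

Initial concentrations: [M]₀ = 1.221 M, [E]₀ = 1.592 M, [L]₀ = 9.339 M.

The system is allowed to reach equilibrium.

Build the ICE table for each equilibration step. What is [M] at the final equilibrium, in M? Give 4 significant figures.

Q₀ = 110.9 vs Keq = 4.3420e-04 ⇒ Q>K, reverse
Step 1:
                    M           E           L
  I             1.221       1.592       9.339
  C             5.612       5.612      -5.612
  E             6.833       7.204       3.727
  solve Keq expr → x = -1.871; check Q = 4.3420e-04

[M]_eq = 6.833 M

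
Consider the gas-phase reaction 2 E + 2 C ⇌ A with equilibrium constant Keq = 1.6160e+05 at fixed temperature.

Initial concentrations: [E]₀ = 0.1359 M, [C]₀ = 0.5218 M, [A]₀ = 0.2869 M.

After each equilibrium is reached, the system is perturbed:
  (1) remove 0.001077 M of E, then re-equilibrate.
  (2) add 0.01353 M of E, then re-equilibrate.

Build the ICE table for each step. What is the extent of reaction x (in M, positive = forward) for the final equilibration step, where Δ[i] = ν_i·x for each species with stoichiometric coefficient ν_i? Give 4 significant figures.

Q₀ = 57.05 vs Keq = 1.6160e+05 ⇒ Q<K, forward
Step 1:
                    E           C           A
  I            0.1359      0.5218      0.2869
  C           -0.1321     -0.1321     0.06605
  E          0.003792      0.3897       0.353
  solve Keq expr → x = 0.06605; check Q = 1.6160e+05
Then remove 0.001077 M of E.
Step 2:
                    E           C           A
  I          0.002715      0.3897       0.353
  C          0.001064    0.001064 -5.3191e-04
  E          0.003779      0.3908      0.3524
  solve Keq expr → x = -5.3191e-04; check Q = 1.6160e+05
Then add 0.01353 M of E.
Step 3:
                    E           C           A
  I           0.01731      0.3908      0.3524
  C          -0.01336    -0.01336     0.00668
  E           0.00395      0.3774      0.3591
  solve Keq expr → x = 0.00668; check Q = 1.6160e+05

x = 0.00668 M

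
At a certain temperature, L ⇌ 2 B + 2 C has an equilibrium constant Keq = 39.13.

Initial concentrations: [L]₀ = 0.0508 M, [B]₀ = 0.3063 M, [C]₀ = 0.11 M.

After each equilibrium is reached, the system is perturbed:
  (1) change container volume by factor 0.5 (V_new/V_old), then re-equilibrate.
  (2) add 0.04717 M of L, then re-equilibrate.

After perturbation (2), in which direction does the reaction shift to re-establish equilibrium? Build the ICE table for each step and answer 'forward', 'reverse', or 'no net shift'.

Direction: forward

Q₀ = 0.02235 vs Keq = 39.13 ⇒ Q<K, forward
Step 1:
                   L          B          C
  init        0.0508     0.3063       0.11
  Δ         -0.05061     0.1012     0.1012
  eq      1.8935e-04     0.4075     0.2112
  solve Keq expr → x = 0.05061; check Q = 39.13
Then change container volume by factor 0.5 (V_new/V_old).
Step 2:
                   L          B          C
  init    3.7870e-04      0.815     0.4224
  Δ         0.002542  -0.005083  -0.005083
  eq         0.00292       0.81     0.4174
  solve Keq expr → x = -0.002542; check Q = 39.13
Then add 0.04717 M of L.
Step 3:
                   L          B          C
  init       0.05009       0.81     0.4174
  Δ         -0.04478    0.08955    0.08955
  eq        0.005313     0.8995     0.5069
  solve Keq expr → x = 0.04478; check Q = 39.13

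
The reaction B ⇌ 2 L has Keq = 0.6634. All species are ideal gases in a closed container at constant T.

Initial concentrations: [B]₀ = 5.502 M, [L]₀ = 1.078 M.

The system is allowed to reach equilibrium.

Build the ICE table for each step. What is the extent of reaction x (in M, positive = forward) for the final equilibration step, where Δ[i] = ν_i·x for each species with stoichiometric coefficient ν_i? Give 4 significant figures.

Q₀ = 0.2112 vs Keq = 0.6634 ⇒ Q<K, forward
Step 1:
                   B          L
  I            5.502      1.078
  C          -0.3825     0.7649
  E             5.12      1.843
  solve Keq expr → x = 0.3825; check Q = 0.6634

x = 0.3825 M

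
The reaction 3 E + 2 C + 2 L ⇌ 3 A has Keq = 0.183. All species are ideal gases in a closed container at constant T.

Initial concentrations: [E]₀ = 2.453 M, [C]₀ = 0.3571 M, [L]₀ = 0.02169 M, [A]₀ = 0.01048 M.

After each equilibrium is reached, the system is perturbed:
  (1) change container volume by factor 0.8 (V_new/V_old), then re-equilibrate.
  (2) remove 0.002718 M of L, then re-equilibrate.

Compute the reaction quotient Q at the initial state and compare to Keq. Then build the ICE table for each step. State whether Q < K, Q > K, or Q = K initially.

Q₀ = 0.0013 vs Keq = 0.183 ⇒ Q<K, forward
Step 1:
                  E         C         L         A
  Initial     2.453    0.3571   0.02169   0.01048
  Change   -0.01898  -0.01265  -0.01265   0.01898
  Equil       2.434    0.3444  0.009037   0.02946
  solve Keq expr → x = 0.006327; check Q = 0.183
Then change container volume by factor 0.8 (V_new/V_old).
Step 2:
                  E         C         L         A
  Initial     3.043    0.4306    0.0113   0.03682
  Change  -0.004122 -0.002748 -0.002748  0.004122
  Equil       3.038    0.4278  0.008548   0.04095
  solve Keq expr → x = 0.001374; check Q = 0.183
Then remove 0.002718 M of L.
Step 3:
                  E         C         L         A
  Initial     3.038    0.4278   0.00583   0.04095
  Change   0.002745   0.00183   0.00183 -0.002745
  Equil       3.041    0.4296   0.00766    0.0382
  solve Keq expr → x = -9.1493e-04; check Q = 0.183

Q₀ = 0.0013; Q < K (proceeds forward)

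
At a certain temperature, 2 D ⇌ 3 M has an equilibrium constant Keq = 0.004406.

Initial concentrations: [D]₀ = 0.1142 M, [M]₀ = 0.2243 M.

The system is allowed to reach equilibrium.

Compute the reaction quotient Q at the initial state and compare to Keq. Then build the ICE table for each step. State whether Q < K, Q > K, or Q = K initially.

Q₀ = 0.8653; Q > K (proceeds reverse)

Q₀ = 0.8653 vs Keq = 0.004406 ⇒ Q>K, reverse
Step 1:
                   D          M
  I           0.1142     0.2243
  C           0.1093    -0.1639
  E           0.2235    0.06037
  solve Keq expr → x = -0.05464; check Q = 0.004406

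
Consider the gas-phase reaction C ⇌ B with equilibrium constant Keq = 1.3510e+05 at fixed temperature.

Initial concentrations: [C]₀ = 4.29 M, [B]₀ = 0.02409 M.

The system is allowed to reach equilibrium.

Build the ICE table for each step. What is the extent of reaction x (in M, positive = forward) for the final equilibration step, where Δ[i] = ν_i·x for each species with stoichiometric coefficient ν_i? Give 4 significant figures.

x = 4.29 M

Q₀ = 0.005615 vs Keq = 1.3510e+05 ⇒ Q<K, forward
Step 1:
                   C          B
  I             4.29    0.02409
  C            -4.29       4.29
  E       3.1932e-05      4.314
  solve Keq expr → x = 4.29; check Q = 1.3510e+05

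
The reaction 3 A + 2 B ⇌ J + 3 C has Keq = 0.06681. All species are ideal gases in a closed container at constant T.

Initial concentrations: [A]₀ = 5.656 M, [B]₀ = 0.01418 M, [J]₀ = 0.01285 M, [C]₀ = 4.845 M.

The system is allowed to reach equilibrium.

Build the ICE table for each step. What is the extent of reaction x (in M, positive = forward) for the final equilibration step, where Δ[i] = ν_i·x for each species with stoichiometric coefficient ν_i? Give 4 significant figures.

Q₀ = 40.17 vs Keq = 0.06681 ⇒ Q>K, reverse
Step 1:
                   A          B          J          C
  Initial      5.656    0.01418    0.01285      4.845
  Change     0.03803    0.02535   -0.01268   -0.03803
  Equil        5.694    0.03953 1.7354e-04      4.807
  solve Keq expr → x = -0.01268; check Q = 0.06681

x = -0.01268 M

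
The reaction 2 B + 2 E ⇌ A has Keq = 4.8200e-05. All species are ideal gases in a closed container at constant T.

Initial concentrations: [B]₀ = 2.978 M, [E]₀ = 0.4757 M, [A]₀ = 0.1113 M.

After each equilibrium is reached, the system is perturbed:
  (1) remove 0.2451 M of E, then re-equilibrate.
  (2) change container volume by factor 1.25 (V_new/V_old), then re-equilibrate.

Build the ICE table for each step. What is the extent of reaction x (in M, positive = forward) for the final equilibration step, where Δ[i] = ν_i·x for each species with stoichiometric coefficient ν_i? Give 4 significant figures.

x = -3.9530e-05 M

Q₀ = 0.05546 vs Keq = 4.8200e-05 ⇒ Q>K, reverse
Step 1:
                   B          E          A
  I            2.978     0.4757     0.1113
  C           0.2221     0.2221    -0.1111
  E              3.2     0.6978 2.4036e-04
  solve Keq expr → x = -0.1111; check Q = 4.8200e-05
Then remove 0.2451 M of E.
Step 2:
                   B          E          A
  I              3.2     0.4527 2.4036e-04
  C       2.7811e-04 2.7811e-04 -1.3905e-04
  E              3.2      0.453 1.0131e-04
  solve Keq expr → x = -1.3905e-04; check Q = 4.8200e-05
Then change container volume by factor 1.25 (V_new/V_old).
Step 3:
                   B          E          A
  I             2.56     0.3624 8.1047e-05
  C       7.9060e-05 7.9060e-05 -3.9530e-05
  E             2.56     0.3625 4.1517e-05
  solve Keq expr → x = -3.9530e-05; check Q = 4.8200e-05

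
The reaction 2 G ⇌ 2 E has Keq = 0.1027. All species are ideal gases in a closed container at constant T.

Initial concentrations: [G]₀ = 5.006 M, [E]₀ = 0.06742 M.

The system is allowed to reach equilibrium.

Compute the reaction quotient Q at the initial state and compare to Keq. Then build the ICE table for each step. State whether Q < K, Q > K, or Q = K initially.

Q₀ = 1.8138e-04; Q < K (proceeds forward)

Q₀ = 1.8138e-04 vs Keq = 0.1027 ⇒ Q<K, forward
Step 1:
                   G          E
  I            5.006    0.06742
  C           -1.164      1.164
  E            3.842      1.231
  solve Keq expr → x = 0.5819; check Q = 0.1027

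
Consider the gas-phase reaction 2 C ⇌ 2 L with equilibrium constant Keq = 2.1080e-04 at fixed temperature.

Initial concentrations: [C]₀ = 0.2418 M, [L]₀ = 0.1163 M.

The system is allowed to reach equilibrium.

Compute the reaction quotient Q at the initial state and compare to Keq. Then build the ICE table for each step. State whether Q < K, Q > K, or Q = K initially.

Q₀ = 0.2313 vs Keq = 2.1080e-04 ⇒ Q>K, reverse
Step 1:
                    C           L
  I            0.2418      0.1163
  C            0.1112     -0.1112
  E             0.353    0.005125
  solve Keq expr → x = -0.05559; check Q = 2.1080e-04

Q₀ = 0.2313; Q > K (proceeds reverse)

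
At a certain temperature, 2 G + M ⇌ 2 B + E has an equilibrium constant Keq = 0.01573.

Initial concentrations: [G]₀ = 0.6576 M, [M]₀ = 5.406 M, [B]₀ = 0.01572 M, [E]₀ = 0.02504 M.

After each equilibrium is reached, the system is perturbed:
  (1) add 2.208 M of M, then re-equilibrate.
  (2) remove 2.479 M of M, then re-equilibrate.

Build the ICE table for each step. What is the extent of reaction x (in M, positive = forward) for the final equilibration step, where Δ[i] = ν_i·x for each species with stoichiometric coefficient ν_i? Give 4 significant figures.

Q₀ = 2.6469e-06 vs Keq = 0.01573 ⇒ Q<K, forward
Step 1:
                  G         M         B         E
  I          0.6576     5.406   0.01572   0.02504
  C         -0.2669   -0.1335    0.2669    0.1335
  E          0.3907     5.273    0.2826    0.1585
  solve Keq expr → x = 0.1335; check Q = 0.01573
Then add 2.208 M of M.
Step 2:
                  G         M         B         E
  I          0.3907     7.481    0.2826    0.1585
  C        -0.02303  -0.01151   0.02303   0.01151
  E          0.3677     7.469    0.3056      0.17
  solve Keq expr → x = 0.01151; check Q = 0.01573
Then remove 2.479 M of M.
Step 3:
                  G         M         B         E
  I          0.3677      4.99    0.3056      0.17
  C         0.02643   0.01322  -0.02643  -0.01322
  E          0.3941     5.003    0.2792    0.1568
  solve Keq expr → x = -0.01322; check Q = 0.01573

x = -0.01322 M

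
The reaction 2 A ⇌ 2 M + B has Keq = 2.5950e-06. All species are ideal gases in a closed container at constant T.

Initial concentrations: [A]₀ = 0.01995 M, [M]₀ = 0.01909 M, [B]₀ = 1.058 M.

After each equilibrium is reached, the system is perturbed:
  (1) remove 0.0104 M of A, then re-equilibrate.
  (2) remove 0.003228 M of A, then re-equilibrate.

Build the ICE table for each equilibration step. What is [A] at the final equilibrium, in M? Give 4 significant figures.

Q₀ = 0.9688 vs Keq = 2.5950e-06 ⇒ Q>K, reverse
Step 1:
                    A           M           B
  I           0.01995     0.01909       1.058
  C           0.01903    -0.01903   -0.009514
  E           0.03898  6.1322e-05       1.048
  solve Keq expr → x = -0.009514; check Q = 2.5950e-06
Then remove 0.0104 M of A.
Step 2:
                    A           M           B
  I           0.02858  6.1322e-05       1.048
  C        1.6336e-05 -1.6336e-05 -8.1678e-06
  E            0.0286  4.4986e-05       1.048
  solve Keq expr → x = -8.1678e-06; check Q = 2.5950e-06
Then remove 0.003228 M of A.
Step 3:
                    A           M           B
  I           0.02537  4.4986e-05       1.048
  C        5.0703e-06 -5.0703e-06 -2.5352e-06
  E           0.02537  3.9916e-05       1.048
  solve Keq expr → x = -2.5352e-06; check Q = 2.5950e-06

[A]_eq = 0.02537 M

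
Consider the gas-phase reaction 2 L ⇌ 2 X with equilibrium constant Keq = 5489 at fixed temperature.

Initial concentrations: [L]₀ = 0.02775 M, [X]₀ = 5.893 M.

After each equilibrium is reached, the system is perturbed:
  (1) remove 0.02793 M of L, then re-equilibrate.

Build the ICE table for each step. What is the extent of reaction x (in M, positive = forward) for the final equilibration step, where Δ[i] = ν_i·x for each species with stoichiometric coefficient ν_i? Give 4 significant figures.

x = -0.01378 M

Q₀ = 4.5097e+04 vs Keq = 5489 ⇒ Q>K, reverse
Step 1:
                   L          X
  init       0.02775      5.893
  Δ           0.0511    -0.0511
  eq         0.07885      5.842
  solve Keq expr → x = -0.02555; check Q = 5489
Then remove 0.02793 M of L.
Step 2:
                   L          X
  init       0.05092      5.842
  Δ          0.02756   -0.02756
  eq         0.07848      5.814
  solve Keq expr → x = -0.01378; check Q = 5489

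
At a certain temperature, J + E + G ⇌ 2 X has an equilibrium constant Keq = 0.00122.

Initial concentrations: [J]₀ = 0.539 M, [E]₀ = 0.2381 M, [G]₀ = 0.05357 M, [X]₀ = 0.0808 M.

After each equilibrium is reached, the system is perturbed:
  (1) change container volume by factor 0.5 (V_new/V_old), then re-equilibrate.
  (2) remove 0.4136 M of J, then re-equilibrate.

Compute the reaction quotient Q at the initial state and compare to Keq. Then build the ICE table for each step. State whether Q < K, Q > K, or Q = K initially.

Q₀ = 0.9496; Q > K (proceeds reverse)

Q₀ = 0.9496 vs Keq = 0.00122 ⇒ Q>K, reverse
Step 1:
                  J         E         G         X
  init        0.539    0.2381   0.05357    0.0808
  Δ         0.03829   0.03829   0.03829  -0.07657
  eq         0.5773    0.2764   0.09186  0.004228
  solve Keq expr → x = -0.03829; check Q = 0.00122
Then change container volume by factor 0.5 (V_new/V_old).
Step 2:
                  J         E         G         X
  init        1.155    0.5528    0.1837  0.008457
  Δ        -0.00171  -0.00171  -0.00171   0.00342
  eq          1.153    0.5511     0.182   0.01188
  solve Keq expr → x = 0.00171; check Q = 0.00122
Then remove 0.4136 M of J.
Step 3:
                  J         E         G         X
  init       0.7393    0.5511     0.182   0.01188
  Δ        0.001159  0.001159  0.001159 -0.002318
  eq         0.7404    0.5522    0.1832  0.009559
  solve Keq expr → x = -0.001159; check Q = 0.00122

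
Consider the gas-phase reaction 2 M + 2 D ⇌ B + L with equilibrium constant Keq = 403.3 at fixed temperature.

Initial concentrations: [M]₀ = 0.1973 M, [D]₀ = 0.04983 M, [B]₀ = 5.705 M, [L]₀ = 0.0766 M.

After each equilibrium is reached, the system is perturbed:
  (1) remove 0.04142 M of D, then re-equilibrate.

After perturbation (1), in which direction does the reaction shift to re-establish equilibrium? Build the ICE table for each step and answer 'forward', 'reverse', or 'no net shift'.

Q₀ = 4521 vs Keq = 403.3 ⇒ Q>K, reverse
Step 1:
                  M         D         B         L
  Initial    0.1973   0.04983     5.705    0.0766
  Change    0.05468   0.05468  -0.02734  -0.02734
  Equil       0.252    0.1045     5.678   0.04926
  solve Keq expr → x = -0.02734; check Q = 403.3
Then remove 0.04142 M of D.
Step 2:
                  M         D         B         L
  Initial     0.252   0.06309     5.678   0.04926
  Change    0.02175   0.02175  -0.01088  -0.01088
  Equil      0.2737   0.08484     5.667   0.03838
  solve Keq expr → x = -0.01088; check Q = 403.3

Direction: reverse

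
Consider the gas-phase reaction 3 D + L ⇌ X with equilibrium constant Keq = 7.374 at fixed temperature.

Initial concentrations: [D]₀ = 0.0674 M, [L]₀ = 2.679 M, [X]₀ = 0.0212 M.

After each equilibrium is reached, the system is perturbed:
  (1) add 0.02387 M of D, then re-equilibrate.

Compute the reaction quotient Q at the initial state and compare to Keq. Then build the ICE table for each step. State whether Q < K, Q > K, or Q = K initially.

Q₀ = 25.85 vs Keq = 7.374 ⇒ Q>K, reverse
Step 1:
                  D         L         X
  Initial    0.0674     2.679    0.0212
  Change    0.02164  0.007215 -0.007215
  Equil     0.08904     2.686   0.01399
  solve Keq expr → x = -0.007215; check Q = 7.374
Then add 0.02387 M of D.
Step 2:
                  D         L         X
  Initial    0.1129     2.686   0.01399
  Change   -0.01453 -0.004844  0.004844
  Equil     0.09838     2.681   0.01883
  solve Keq expr → x = 0.004844; check Q = 7.374

Q₀ = 25.85; Q > K (proceeds reverse)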